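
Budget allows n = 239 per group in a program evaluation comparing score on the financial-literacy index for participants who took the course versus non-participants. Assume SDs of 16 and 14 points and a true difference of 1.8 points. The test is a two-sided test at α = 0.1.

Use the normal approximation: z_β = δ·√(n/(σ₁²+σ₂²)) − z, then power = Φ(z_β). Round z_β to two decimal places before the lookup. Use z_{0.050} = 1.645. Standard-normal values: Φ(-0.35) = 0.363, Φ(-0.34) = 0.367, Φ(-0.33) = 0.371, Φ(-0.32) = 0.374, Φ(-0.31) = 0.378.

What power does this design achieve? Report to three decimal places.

Power ≈ 0.367

z_β = δ·√(n/(σ₁²+σ₂²)) − z_{α/2}
    = 1.8 · √(239/452) − 1.645
    = 1.8 · 0.72716 − 1.645
    = 1.3089 − 1.645 = -0.3361 → -0.34
Power = Φ(-0.34) = 0.367.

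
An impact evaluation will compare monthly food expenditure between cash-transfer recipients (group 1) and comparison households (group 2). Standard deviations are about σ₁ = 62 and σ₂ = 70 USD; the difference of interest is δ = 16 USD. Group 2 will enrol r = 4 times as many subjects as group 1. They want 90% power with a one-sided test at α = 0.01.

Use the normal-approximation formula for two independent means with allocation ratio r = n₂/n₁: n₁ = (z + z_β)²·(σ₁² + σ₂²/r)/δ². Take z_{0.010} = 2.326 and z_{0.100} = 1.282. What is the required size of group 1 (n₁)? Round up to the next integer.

n₁ = (z_α + z_β)² · (σ₁² + σ₂²/r) / δ²
   = (2.326 + 1.282)² · (62² + 70²/4) / 16²
   = 13.0177 · (3844 + 1225) / 256
   = 13.0177 · 5069 / 256
   = 257.76
Round up → n₁ = 258; n₂ = r·n₁ = 4 × 258 = 1032.

n₁ = 258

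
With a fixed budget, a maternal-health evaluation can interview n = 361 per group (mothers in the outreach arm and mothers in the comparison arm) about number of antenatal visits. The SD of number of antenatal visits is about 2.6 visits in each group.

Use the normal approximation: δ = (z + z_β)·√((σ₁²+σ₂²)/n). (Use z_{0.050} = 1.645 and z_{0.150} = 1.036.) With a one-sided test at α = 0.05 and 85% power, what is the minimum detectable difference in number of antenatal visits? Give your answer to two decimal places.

δ = (z_α + z_β) · √((σ₁²+σ₂²)/n)
  = (1.645 + 1.036) · √(13.52/361)
  = 2.681 · √0.03745
  = 2.681 · 0.1935
  = 0.5188

Minimum detectable difference ≈ 0.52 visits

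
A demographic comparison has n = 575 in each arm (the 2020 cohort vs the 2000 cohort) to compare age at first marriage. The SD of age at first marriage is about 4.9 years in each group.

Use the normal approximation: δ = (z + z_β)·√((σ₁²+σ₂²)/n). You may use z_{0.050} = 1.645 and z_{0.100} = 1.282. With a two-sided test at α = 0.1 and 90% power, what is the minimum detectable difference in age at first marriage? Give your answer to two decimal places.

Minimum detectable difference ≈ 0.85 years

δ = (z_{α/2} + z_β) · √((σ₁²+σ₂²)/n)
  = (1.645 + 1.282) · √(48.02/575)
  = 2.927 · √0.08351
  = 2.927 · 0.2890
  = 0.8459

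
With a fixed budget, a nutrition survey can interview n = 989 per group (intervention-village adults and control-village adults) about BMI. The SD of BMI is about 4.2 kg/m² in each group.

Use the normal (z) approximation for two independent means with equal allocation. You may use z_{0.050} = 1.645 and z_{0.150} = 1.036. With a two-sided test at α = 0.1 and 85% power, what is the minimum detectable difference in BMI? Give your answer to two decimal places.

δ = (z_{α/2} + z_β) · √((σ₁²+σ₂²)/n)
  = (1.645 + 1.036) · √(35.28/989)
  = 2.681 · √0.03567
  = 2.681 · 0.1889
  = 0.5064

Minimum detectable difference ≈ 0.51 kg/m²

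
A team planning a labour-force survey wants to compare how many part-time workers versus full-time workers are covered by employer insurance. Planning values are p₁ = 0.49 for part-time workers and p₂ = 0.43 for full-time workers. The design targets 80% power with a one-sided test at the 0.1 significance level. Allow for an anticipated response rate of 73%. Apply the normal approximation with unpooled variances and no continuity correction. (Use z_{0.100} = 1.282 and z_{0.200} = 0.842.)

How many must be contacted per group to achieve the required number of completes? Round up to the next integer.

n = (z_α + z_β)² · [p₁(1−p₁) + p₂(1−p₂)] / (p₁ − p₂)²
  = (1.282 + 0.842)² · (0.49·0.51 + 0.43·0.57) / (0.06)²
  = (2.124)² · (0.2499 + 0.2451) / 0.0036
  = 4.5114 · 0.4950 / 0.0036
  = 620.31
Adjust for 73% response: 620.31 / 0.73 = 849.75.
Round up → n = 850 per group.

n = 850 per group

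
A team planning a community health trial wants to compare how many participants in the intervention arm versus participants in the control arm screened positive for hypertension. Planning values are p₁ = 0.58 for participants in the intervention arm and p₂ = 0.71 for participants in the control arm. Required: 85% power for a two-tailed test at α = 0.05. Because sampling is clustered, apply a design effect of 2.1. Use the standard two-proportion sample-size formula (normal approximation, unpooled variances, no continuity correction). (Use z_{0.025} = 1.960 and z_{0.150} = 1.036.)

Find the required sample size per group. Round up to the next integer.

n = 502 per group

n = (z_{α/2} + z_β)² · [p₁(1−p₁) + p₂(1−p₂)] / (p₁ − p₂)²
  = (1.960 + 1.036)² · (0.58·0.42 + 0.71·0.29) / (-0.13)²
  = (2.996)² · (0.2436 + 0.2059) / 0.0169
  = 8.9760 · 0.4495 / 0.0169
  = 238.74
Design effect: 2.1 × 238.74 = 501.36.
Round up → n = 502 per group.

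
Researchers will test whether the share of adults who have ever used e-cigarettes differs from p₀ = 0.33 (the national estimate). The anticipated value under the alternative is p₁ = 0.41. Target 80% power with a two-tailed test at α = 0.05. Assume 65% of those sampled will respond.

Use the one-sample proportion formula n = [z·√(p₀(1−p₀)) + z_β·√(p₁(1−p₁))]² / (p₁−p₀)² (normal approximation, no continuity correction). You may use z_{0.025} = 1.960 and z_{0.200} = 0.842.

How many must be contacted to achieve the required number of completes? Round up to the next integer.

n = [z_{α/2}·√(p₀q₀) + z_β·√(p₁q₁)]² / (p₁ − p₀)²
  = [1.960·√(0.33·0.67) + 0.842·√(0.41·0.59)]² / (0.08)²
  = [1.960·0.4702 + 0.842·0.4918]² / 0.0064
  = [1.3357]² / 0.0064
  = 278.78
Adjust for 65% response: 278.78 / 0.65 = 428.89.
Round up → n = 429.

n = 429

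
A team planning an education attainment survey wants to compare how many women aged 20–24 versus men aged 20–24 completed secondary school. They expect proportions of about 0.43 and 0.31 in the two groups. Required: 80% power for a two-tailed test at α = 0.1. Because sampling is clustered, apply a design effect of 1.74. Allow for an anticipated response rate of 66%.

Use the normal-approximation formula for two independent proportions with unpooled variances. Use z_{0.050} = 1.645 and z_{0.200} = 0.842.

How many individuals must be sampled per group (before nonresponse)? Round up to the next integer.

n = 520 per group

n = (z_{α/2} + z_β)² · [p₁(1−p₁) + p₂(1−p₂)] / (p₁ − p₂)²
  = (1.645 + 0.842)² · (0.43·0.57 + 0.31·0.69) / (0.12)²
  = (2.487)² · (0.2451 + 0.2139) / 0.0144
  = 6.1852 · 0.4590 / 0.0144
  = 197.15
Design effect: 1.74 × 197.15 = 343.04.
Adjust for 66% response: 343.04 / 0.66 = 519.77.
Round up → n = 520 per group.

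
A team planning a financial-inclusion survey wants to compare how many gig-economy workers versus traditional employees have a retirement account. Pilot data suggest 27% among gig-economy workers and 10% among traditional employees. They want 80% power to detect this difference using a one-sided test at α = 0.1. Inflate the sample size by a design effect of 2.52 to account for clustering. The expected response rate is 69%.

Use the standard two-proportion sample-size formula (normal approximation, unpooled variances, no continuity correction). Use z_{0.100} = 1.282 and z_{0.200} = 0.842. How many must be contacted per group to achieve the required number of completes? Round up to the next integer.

n = (z_α + z_β)² · [p₁(1−p₁) + p₂(1−p₂)] / (p₁ − p₂)²
  = (1.282 + 0.842)² · (0.27·0.73 + 0.10·0.90) / (0.17)²
  = (2.124)² · (0.1971 + 0.0900) / 0.0289
  = 4.5114 · 0.2871 / 0.0289
  = 44.82
Design effect: 2.52 × 44.82 = 112.94.
Adjust for 69% response: 112.94 / 0.69 = 163.68.
Round up → n = 164 per group.

n = 164 per group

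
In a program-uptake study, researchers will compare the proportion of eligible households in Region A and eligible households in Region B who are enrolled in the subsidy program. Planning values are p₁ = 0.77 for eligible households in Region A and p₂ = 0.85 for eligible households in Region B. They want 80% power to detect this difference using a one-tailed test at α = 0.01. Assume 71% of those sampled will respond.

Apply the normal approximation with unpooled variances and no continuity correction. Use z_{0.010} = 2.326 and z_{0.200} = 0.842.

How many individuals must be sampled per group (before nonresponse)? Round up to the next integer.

n = (z_α + z_β)² · [p₁(1−p₁) + p₂(1−p₂)] / (p₁ − p₂)²
  = (2.326 + 0.842)² · (0.77·0.23 + 0.85·0.15) / (-0.08)²
  = (3.168)² · (0.1771 + 0.1275) / 0.0064
  = 10.0362 · 0.3046 / 0.0064
  = 477.66
Adjust for 71% response: 477.66 / 0.71 = 672.76.
Round up → n = 673 per group.

n = 673 per group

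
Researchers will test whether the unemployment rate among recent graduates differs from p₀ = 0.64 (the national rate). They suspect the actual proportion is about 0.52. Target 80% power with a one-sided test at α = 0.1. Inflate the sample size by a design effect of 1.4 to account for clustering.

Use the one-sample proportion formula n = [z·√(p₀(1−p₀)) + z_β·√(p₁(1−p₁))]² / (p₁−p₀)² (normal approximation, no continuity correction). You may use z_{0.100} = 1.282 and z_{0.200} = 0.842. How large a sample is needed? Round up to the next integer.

n = [z_α·√(p₀q₀) + z_β·√(p₁q₁)]² / (p₁ − p₀)²
  = [1.282·√(0.64·0.36) + 0.842·√(0.52·0.48)]² / (-0.12)²
  = [1.282·0.4800 + 0.842·0.4996]² / 0.0144
  = [1.0360]² / 0.0144
  = 74.54
Design effect: 1.4 × 74.54 = 104.35.
Round up → n = 105.

n = 105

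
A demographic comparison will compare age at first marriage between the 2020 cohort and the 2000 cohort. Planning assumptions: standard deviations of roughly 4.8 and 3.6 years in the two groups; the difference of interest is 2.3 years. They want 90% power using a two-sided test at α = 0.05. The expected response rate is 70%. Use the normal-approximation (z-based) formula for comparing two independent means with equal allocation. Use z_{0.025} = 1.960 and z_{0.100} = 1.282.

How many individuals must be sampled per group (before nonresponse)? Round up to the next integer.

n = 103 per group

n = (z_{α/2} + z_β)² · (σ₁² + σ₂²) / δ²
  = (1.960 + 1.282)² · (4.8² + 3.6² = 36) / 2.3²
  = 10.5106 · 36 / 5.29
  = 71.53
Adjust for 70% response: 71.53 / 0.70 = 102.18.
Round up → n = 103 per group.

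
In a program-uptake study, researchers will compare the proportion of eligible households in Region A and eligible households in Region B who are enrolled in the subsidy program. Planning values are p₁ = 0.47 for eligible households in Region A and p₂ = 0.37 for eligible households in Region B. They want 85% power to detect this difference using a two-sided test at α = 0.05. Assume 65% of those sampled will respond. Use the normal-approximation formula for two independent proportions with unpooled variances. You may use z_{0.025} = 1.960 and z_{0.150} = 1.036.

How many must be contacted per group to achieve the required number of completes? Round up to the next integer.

n = 666 per group

n = (z_{α/2} + z_β)² · [p₁(1−p₁) + p₂(1−p₂)] / (p₁ − p₂)²
  = (1.960 + 1.036)² · (0.47·0.53 + 0.37·0.63) / (0.10)²
  = (2.996)² · (0.2491 + 0.2331) / 0.0100
  = 8.9760 · 0.4822 / 0.0100
  = 432.82
Adjust for 65% response: 432.82 / 0.65 = 665.88.
Round up → n = 666 per group.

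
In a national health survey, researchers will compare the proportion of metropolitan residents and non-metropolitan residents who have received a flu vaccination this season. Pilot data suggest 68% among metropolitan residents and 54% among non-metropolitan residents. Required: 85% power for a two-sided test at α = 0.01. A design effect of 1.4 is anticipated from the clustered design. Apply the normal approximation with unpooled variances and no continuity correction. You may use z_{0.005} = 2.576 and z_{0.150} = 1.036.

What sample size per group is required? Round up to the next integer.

n = (z_{α/2} + z_β)² · [p₁(1−p₁) + p₂(1−p₂)] / (p₁ − p₂)²
  = (2.576 + 1.036)² · (0.68·0.32 + 0.54·0.46) / (0.14)²
  = (3.612)² · (0.2176 + 0.2484) / 0.0196
  = 13.0465 · 0.4660 / 0.0196
  = 310.19
Design effect: 1.4 × 310.19 = 434.26.
Round up → n = 435 per group.

n = 435 per group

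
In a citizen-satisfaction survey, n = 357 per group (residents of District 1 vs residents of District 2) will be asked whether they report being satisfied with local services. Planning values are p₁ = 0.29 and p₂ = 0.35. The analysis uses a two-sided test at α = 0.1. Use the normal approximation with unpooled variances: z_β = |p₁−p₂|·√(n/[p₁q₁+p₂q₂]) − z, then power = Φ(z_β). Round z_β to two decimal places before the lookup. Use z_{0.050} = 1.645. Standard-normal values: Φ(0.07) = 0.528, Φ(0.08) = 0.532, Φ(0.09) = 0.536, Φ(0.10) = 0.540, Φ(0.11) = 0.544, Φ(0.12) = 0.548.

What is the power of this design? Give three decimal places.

Power ≈ 0.532

z_β = |p₁−p₂|·√(n/[p₁q₁+p₂q₂]) − z_{α/2}
    = 0.06 · √(357/0.4334) − 1.645
    = 0.06 · 28.7005 − 1.645
    = 1.7220 − 1.645 = 0.0770 → 0.08
Power = Φ(0.08) = 0.532.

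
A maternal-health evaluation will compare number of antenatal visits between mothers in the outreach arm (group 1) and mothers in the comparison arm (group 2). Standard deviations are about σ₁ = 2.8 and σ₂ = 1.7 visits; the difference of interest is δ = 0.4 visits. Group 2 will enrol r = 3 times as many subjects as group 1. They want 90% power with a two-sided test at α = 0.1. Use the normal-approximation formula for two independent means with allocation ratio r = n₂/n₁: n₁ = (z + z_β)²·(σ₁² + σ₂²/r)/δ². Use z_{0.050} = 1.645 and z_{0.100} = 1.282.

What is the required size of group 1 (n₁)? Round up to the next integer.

n₁ = 472

n₁ = (z_{α/2} + z_β)² · (σ₁² + σ₂²/r) / δ²
   = (1.645 + 1.282)² · (2.8² + 1.7²/3) / 0.4²
   = 8.5673 · (7.84 + 0.96333) / 0.16
   = 8.5673 · 8.8033 / 0.16
   = 471.38
Round up → n₁ = 472; n₂ = r·n₁ = 3 × 472 = 1416.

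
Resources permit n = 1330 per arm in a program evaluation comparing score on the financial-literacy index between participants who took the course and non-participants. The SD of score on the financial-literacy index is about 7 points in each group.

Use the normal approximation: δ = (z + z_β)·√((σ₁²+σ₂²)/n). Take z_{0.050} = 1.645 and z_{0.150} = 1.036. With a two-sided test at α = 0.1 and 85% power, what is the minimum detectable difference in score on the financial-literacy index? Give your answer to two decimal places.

δ = (z_{α/2} + z_β) · √((σ₁²+σ₂²)/n)
  = (1.645 + 1.036) · √(98/1330)
  = 2.681 · √0.07368
  = 2.681 · 0.2714
  = 0.7278

Minimum detectable difference ≈ 0.73 points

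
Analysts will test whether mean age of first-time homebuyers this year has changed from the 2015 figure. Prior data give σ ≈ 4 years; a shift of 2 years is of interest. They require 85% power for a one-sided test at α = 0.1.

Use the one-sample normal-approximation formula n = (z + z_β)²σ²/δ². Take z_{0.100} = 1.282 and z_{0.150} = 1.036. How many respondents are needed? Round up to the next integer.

n = 22

n = (z_α + z_β)² · σ² / δ²
  = (1.282 + 1.036)² · 4² / 2²
  = 5.3731 · 16 / 4
  = 21.49
Round up → n = 22.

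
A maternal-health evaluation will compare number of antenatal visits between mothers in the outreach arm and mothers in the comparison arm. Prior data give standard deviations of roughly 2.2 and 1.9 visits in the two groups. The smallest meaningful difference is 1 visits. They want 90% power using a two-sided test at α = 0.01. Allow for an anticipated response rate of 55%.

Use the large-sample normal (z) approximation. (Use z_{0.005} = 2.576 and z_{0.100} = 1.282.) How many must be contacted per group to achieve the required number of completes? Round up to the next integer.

n = 229 per group

n = (z_{α/2} + z_β)² · (σ₁² + σ₂²) / δ²
  = (2.576 + 1.282)² · (2.2² + 1.9² = 8.45) / 1²
  = 14.8842 · 8.45 / 1
  = 125.77
Adjust for 55% response: 125.77 / 0.55 = 228.67.
Round up → n = 229 per group.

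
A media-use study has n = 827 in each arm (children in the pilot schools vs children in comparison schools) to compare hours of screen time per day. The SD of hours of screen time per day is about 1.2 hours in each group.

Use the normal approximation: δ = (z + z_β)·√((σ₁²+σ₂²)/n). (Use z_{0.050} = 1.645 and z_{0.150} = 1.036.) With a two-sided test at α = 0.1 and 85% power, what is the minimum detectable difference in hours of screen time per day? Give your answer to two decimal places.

Minimum detectable difference ≈ 0.16 hours

δ = (z_{α/2} + z_β) · √((σ₁²+σ₂²)/n)
  = (1.645 + 1.036) · √(2.88/827)
  = 2.681 · √0.00348
  = 2.681 · 0.0590
  = 0.1582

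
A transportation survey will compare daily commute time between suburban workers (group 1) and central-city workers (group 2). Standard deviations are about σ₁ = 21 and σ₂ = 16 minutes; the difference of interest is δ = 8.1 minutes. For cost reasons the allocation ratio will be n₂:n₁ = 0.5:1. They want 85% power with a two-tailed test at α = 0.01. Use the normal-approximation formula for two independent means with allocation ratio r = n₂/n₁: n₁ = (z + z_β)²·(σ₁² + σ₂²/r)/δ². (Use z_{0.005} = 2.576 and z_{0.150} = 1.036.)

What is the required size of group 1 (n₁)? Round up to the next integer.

n₁ = (z_{α/2} + z_β)² · (σ₁² + σ₂²/r) / δ²
   = (2.576 + 1.036)² · (21² + 16²/0.5) / 8.1²
   = 13.0465 · (441 + 512) / 65.61
   = 13.0465 · 953 / 65.61
   = 189.50
Round up → n₁ = 190; n₂ = r·n₁ = 0.5 × 190 = 95.

n₁ = 190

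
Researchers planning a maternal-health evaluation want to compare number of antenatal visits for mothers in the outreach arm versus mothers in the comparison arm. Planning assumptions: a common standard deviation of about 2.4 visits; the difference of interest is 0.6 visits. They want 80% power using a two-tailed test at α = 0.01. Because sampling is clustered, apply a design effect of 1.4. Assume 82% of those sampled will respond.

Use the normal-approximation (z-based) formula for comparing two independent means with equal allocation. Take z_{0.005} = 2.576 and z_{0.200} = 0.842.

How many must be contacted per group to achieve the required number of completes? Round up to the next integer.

n = 639 per group

n = (z_{α/2} + z_β)² · (σ₁² + σ₂²) / δ²
  = (2.576 + 0.842)² · (2·2.4² = 11.52) / 0.6²
  = 11.6827 · 11.52 / 0.36
  = 373.85
Design effect: 1.4 × 373.85 = 523.39.
Adjust for 82% response: 523.39 / 0.82 = 638.28.
Round up → n = 639 per group.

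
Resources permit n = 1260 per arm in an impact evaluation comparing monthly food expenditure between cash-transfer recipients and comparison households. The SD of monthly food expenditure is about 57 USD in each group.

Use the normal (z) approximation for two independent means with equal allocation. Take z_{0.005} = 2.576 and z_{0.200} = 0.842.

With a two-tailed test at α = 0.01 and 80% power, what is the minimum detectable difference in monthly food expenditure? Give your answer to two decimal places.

Minimum detectable difference ≈ 7.76 USD

δ = (z_{α/2} + z_β) · √((σ₁²+σ₂²)/n)
  = (2.576 + 0.842) · √(6498/1260)
  = 3.418 · √5.1571
  = 3.418 · 2.2709
  = 7.7621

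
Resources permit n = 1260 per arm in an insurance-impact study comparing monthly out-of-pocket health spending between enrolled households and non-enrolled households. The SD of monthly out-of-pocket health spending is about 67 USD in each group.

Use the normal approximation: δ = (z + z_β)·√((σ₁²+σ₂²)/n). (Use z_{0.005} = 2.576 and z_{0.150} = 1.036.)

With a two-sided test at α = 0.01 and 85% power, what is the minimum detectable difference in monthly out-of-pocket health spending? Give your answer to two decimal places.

δ = (z_{α/2} + z_β) · √((σ₁²+σ₂²)/n)
  = (2.576 + 1.036) · √(8978/1260)
  = 3.612 · √7.1254
  = 3.612 · 2.6693
  = 9.6417

Minimum detectable difference ≈ 9.64 USD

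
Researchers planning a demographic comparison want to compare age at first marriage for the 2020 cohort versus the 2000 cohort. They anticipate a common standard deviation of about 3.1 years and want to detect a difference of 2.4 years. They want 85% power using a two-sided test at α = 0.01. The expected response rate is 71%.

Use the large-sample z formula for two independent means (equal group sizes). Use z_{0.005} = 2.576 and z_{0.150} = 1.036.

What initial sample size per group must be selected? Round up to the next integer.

n = 62 per group

n = (z_{α/2} + z_β)² · (σ₁² + σ₂²) / δ²
  = (2.576 + 1.036)² · (2·3.1² = 19.22) / 2.4²
  = 13.0465 · 19.22 / 5.76
  = 43.53
Adjust for 71% response: 43.53 / 0.71 = 61.32.
Round up → n = 62 per group.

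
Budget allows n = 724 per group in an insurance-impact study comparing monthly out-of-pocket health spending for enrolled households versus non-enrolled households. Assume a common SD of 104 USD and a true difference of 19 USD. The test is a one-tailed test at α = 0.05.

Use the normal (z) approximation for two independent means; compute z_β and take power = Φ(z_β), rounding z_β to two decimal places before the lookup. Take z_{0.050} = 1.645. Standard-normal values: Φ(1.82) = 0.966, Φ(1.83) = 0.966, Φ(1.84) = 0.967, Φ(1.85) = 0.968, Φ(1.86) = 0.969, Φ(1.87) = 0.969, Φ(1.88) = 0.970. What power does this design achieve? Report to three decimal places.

Power ≈ 0.966

z_β = δ·√(n/(σ₁²+σ₂²)) − z_α
    = 19 · √(724/21632) − 1.645
    = 19 · 0.18295 − 1.645
    = 3.4760 − 1.645 = 1.8310 → 1.83
Power = Φ(1.83) = 0.966.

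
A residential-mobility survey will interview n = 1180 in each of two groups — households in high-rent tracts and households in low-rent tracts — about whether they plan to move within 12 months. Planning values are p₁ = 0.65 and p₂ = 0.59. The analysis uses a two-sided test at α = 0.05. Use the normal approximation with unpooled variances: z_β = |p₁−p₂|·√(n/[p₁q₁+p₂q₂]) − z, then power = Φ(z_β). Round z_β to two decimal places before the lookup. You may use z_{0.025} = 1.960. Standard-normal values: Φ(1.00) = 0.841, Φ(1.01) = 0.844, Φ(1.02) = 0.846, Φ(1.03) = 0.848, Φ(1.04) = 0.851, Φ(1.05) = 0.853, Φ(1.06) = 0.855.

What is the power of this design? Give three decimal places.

z_β = |p₁−p₂|·√(n/[p₁q₁+p₂q₂]) − z_{α/2}
    = 0.06 · √(1180/0.4694) − 1.960
    = 0.06 · 50.1383 − 1.960
    = 3.0083 − 1.960 = 1.0483 → 1.05
Power = Φ(1.05) = 0.853.

Power ≈ 0.853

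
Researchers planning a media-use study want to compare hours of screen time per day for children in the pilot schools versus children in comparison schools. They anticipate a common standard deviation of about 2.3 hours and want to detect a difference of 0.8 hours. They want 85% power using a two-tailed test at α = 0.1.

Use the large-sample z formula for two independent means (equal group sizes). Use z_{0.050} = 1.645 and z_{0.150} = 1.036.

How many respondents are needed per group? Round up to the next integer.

n = 119 per group

n = (z_{α/2} + z_β)² · (σ₁² + σ₂²) / δ²
  = (1.645 + 1.036)² · (2·2.3² = 10.58) / 0.8²
  = 7.1878 · 10.58 / 0.64
  = 118.82
Round up → n = 119 per group.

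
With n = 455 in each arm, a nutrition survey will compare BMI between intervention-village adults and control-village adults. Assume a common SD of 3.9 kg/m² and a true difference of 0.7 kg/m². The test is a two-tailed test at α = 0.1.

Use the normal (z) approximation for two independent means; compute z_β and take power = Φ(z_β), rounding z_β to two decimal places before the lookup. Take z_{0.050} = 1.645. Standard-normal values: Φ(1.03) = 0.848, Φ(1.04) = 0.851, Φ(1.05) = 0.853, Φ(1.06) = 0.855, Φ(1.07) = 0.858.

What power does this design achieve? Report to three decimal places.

z_β = δ·√(n/(σ₁²+σ₂²)) − z_{α/2}
    = 0.7 · √(455/30.42) − 1.645
    = 0.7 · 3.86746 − 1.645
    = 2.7072 − 1.645 = 1.0622 → 1.06
Power = Φ(1.06) = 0.855.

Power ≈ 0.855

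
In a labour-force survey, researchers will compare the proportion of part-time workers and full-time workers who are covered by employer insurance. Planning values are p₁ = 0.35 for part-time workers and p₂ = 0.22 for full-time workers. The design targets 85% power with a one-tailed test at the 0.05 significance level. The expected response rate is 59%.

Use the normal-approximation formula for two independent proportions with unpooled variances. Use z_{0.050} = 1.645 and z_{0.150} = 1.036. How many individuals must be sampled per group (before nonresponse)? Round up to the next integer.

n = 288 per group

n = (z_α + z_β)² · [p₁(1−p₁) + p₂(1−p₂)] / (p₁ − p₂)²
  = (1.645 + 1.036)² · (0.35·0.65 + 0.22·0.78) / (0.13)²
  = (2.681)² · (0.2275 + 0.1716) / 0.0169
  = 7.1878 · 0.3991 / 0.0169
  = 169.74
Adjust for 59% response: 169.74 / 0.59 = 287.70.
Round up → n = 288 per group.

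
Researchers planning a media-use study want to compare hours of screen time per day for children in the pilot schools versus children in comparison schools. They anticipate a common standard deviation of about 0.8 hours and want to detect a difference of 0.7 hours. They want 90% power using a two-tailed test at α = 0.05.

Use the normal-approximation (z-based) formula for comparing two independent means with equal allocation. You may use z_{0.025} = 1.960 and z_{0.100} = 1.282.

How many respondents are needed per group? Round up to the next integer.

n = (z_{α/2} + z_β)² · (σ₁² + σ₂²) / δ²
  = (1.960 + 1.282)² · (2·0.8² = 1.28) / 0.7²
  = 10.5106 · 1.28 / 0.49
  = 27.46
Round up → n = 28 per group.

n = 28 per group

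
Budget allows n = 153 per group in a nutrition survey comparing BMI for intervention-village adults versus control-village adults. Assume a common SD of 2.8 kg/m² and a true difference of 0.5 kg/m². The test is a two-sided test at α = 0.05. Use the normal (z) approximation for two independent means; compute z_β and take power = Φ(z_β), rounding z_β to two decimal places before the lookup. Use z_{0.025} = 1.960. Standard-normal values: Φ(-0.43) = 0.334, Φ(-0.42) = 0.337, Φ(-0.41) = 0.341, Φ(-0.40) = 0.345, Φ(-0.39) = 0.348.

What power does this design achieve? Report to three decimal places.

z_β = δ·√(n/(σ₁²+σ₂²)) − z_{α/2}
    = 0.5 · √(153/15.68) − 1.960
    = 0.5 · 3.12372 − 1.960
    = 1.5619 − 1.960 = -0.3981 → -0.40
Power = Φ(-0.40) = 0.345.

Power ≈ 0.345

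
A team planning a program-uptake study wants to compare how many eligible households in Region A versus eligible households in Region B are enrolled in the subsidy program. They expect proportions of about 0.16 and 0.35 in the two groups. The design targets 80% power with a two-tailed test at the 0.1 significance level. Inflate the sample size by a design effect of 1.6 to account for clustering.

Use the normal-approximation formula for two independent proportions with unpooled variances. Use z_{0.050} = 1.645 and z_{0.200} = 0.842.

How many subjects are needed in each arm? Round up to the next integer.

n = (z_{α/2} + z_β)² · [p₁(1−p₁) + p₂(1−p₂)] / (p₁ − p₂)²
  = (1.645 + 0.842)² · (0.16·0.84 + 0.35·0.65) / (-0.19)²
  = (2.487)² · (0.1344 + 0.2275) / 0.0361
  = 6.1852 · 0.3619 / 0.0361
  = 62.01
Design effect: 1.6 × 62.01 = 99.21.
Round up → n = 100 per group.

n = 100 per group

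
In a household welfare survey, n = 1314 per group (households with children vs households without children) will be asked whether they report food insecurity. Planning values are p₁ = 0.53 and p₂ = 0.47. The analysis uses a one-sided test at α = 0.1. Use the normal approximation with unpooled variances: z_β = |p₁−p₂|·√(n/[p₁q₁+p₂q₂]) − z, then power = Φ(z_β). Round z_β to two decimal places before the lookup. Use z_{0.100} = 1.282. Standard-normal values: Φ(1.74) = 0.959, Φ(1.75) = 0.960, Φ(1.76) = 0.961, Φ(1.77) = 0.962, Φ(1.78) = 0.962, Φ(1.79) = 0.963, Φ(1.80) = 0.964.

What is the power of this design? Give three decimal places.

Power ≈ 0.964

z_β = |p₁−p₂|·√(n/[p₁q₁+p₂q₂]) − z_α
    = 0.06 · √(1314/0.4982) − 1.282
    = 0.06 · 51.3565 − 1.282
    = 3.0814 − 1.282 = 1.7994 → 1.80
Power = Φ(1.80) = 0.964.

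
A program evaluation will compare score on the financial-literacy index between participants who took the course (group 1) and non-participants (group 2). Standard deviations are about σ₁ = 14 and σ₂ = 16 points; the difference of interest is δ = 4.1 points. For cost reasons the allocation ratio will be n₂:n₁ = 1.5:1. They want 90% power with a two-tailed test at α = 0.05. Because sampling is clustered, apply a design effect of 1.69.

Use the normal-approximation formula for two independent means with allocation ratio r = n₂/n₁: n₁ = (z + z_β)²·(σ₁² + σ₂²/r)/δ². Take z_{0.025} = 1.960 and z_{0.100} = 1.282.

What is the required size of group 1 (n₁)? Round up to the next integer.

n₁ = 388

n₁ = (z_{α/2} + z_β)² · (σ₁² + σ₂²/r) / δ²
   = (1.960 + 1.282)² · (14² + 16²/1.5) / 4.1²
   = 10.5106 · (196 + 170.6667) / 16.81
   = 10.5106 · 366.6667 / 16.81
   = 229.26
Design effect: 1.69 × 229.26 = 387.45.
Round up → n₁ = 388; n₂ = r·n₁ = 1.5 × 388 = 582.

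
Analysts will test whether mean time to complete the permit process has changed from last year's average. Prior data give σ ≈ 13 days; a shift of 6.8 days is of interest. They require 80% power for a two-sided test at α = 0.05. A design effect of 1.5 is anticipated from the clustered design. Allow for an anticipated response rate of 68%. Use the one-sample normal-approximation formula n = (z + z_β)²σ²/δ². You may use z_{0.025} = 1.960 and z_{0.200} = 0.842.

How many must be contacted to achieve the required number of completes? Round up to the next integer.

n = (z_{α/2} + z_β)² · σ² / δ²
  = (1.960 + 0.842)² · 13² / 6.8²
  = 7.8512 · 169 / 46.24
  = 28.69
Design effect: 1.5 × 28.69 = 43.04.
Adjust for 68% response: 43.04 / 0.68 = 63.30.
Round up → n = 64.

n = 64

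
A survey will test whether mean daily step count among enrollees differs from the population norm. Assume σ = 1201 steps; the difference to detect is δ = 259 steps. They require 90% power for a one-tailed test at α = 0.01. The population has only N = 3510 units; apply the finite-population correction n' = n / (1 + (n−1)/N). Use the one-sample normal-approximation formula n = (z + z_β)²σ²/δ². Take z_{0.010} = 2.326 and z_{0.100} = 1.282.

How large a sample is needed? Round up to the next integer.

n = (z_α + z_β)² · σ² / δ²
  = (2.326 + 1.282)² · 1201² / 259²
  = 13.0177 · 1442401 / 67081
  = 279.91
Finite-population correction (N = 3510): 279.91 / (1 + (279.91 − 1)/3510) = 259.31.
Round up → n = 260.

n = 260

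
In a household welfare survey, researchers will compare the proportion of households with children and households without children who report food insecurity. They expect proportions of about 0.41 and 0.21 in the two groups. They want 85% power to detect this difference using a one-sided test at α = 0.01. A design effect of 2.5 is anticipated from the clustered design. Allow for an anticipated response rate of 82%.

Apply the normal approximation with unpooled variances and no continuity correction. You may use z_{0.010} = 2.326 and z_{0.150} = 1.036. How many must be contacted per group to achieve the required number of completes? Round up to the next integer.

n = (z_α + z_β)² · [p₁(1−p₁) + p₂(1−p₂)] / (p₁ − p₂)²
  = (2.326 + 1.036)² · (0.41·0.59 + 0.21·0.79) / (0.20)²
  = (3.362)² · (0.2419 + 0.1659) / 0.0400
  = 11.3030 · 0.4078 / 0.0400
  = 115.23
Design effect: 2.5 × 115.23 = 288.09.
Adjust for 82% response: 288.09 / 0.82 = 351.32.
Round up → n = 352 per group.

n = 352 per group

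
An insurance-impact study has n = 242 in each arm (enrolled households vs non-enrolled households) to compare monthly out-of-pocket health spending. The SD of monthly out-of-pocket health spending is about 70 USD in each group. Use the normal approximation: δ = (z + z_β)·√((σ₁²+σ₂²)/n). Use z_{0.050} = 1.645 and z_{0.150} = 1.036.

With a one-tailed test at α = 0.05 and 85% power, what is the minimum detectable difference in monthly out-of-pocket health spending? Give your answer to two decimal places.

Minimum detectable difference ≈ 17.06 USD

δ = (z_α + z_β) · √((σ₁²+σ₂²)/n)
  = (1.645 + 1.036) · √(9800/242)
  = 2.681 · √40.4959
  = 2.681 · 6.3636
  = 17.0609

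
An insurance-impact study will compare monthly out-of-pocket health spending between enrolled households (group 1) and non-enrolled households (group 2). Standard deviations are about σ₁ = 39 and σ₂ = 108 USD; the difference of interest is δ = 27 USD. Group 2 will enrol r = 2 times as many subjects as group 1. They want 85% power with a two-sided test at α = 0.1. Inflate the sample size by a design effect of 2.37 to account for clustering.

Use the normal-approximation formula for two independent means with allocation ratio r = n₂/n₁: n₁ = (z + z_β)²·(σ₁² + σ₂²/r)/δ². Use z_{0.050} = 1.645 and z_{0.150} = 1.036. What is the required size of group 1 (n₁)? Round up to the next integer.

n₁ = 172

n₁ = (z_{α/2} + z_β)² · (σ₁² + σ₂²/r) / δ²
   = (1.645 + 1.036)² · (39² + 108²/2) / 27²
   = 7.1878 · (1521 + 5832) / 729
   = 7.1878 · 7353 / 729
   = 72.50
Design effect: 2.37 × 72.50 = 171.82.
Round up → n₁ = 172; n₂ = r·n₁ = 2 × 172 = 344.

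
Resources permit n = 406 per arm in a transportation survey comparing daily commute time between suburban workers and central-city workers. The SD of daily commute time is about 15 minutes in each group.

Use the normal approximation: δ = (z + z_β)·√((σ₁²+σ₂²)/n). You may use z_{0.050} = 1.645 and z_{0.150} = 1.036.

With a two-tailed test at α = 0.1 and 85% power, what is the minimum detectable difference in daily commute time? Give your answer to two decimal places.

Minimum detectable difference ≈ 2.82 minutes

δ = (z_{α/2} + z_β) · √((σ₁²+σ₂²)/n)
  = (1.645 + 1.036) · √(450/406)
  = 2.681 · √1.1084
  = 2.681 · 1.0528
  = 2.8225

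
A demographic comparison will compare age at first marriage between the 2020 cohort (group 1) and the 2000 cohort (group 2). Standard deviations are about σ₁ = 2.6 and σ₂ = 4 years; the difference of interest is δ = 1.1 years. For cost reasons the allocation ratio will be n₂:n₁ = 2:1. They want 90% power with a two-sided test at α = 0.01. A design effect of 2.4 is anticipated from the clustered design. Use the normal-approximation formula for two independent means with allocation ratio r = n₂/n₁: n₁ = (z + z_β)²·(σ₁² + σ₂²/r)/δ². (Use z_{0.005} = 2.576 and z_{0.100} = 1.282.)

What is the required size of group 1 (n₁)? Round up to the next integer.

n₁ = (z_{α/2} + z_β)² · (σ₁² + σ₂²/r) / δ²
   = (2.576 + 1.282)² · (2.6² + 4²/2) / 1.1²
   = 14.8842 · (6.76 + 8) / 1.21
   = 14.8842 · 14.76 / 1.21
   = 181.56
Design effect: 2.4 × 181.56 = 435.75.
Round up → n₁ = 436; n₂ = r·n₁ = 2 × 436 = 872.

n₁ = 436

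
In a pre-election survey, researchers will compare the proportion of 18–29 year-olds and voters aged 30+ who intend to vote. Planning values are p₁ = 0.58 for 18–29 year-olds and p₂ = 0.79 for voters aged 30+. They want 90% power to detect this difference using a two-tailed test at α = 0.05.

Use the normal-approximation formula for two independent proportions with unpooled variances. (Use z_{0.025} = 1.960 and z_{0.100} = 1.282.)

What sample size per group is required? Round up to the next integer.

n = 98 per group

n = (z_{α/2} + z_β)² · [p₁(1−p₁) + p₂(1−p₂)] / (p₁ − p₂)²
  = (1.960 + 1.282)² · (0.58·0.42 + 0.79·0.21) / (-0.21)²
  = (3.242)² · (0.2436 + 0.1659) / 0.0441
  = 10.5106 · 0.4095 / 0.0441
  = 97.60
Round up → n = 98 per group.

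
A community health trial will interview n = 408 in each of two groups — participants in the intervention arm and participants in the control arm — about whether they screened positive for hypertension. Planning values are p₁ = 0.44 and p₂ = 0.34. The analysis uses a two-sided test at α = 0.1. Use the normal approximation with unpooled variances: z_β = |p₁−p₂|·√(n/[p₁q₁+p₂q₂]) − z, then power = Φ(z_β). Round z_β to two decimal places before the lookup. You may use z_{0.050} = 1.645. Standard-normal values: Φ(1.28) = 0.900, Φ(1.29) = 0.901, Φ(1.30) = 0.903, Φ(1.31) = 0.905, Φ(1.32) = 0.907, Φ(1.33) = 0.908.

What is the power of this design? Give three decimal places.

Power ≈ 0.903

z_β = |p₁−p₂|·√(n/[p₁q₁+p₂q₂]) − z_{α/2}
    = 0.10 · √(408/0.4708) − 1.645
    = 0.10 · 29.4382 − 1.645
    = 2.9438 − 1.645 = 1.2988 → 1.30
Power = Φ(1.30) = 0.903.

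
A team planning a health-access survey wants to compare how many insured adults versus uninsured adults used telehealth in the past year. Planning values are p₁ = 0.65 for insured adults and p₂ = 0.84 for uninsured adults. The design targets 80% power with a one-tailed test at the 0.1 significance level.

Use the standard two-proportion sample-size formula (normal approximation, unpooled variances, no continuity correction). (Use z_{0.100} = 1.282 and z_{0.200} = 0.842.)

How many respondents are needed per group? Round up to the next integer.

n = 46 per group

n = (z_α + z_β)² · [p₁(1−p₁) + p₂(1−p₂)] / (p₁ − p₂)²
  = (1.282 + 0.842)² · (0.65·0.35 + 0.84·0.16) / (-0.19)²
  = (2.124)² · (0.2275 + 0.1344) / 0.0361
  = 4.5114 · 0.3619 / 0.0361
  = 45.23
Round up → n = 46 per group.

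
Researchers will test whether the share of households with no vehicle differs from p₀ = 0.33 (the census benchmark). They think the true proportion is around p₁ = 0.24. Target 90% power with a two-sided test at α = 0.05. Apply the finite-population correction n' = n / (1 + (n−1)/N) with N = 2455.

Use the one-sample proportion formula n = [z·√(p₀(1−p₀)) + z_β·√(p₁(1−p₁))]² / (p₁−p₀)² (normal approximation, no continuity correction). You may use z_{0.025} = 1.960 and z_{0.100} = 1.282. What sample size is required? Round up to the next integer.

n = 241

n = [z_{α/2}·√(p₀q₀) + z_β·√(p₁q₁)]² / (p₁ − p₀)²
  = [1.960·√(0.33·0.67) + 1.282·√(0.24·0.76)]² / (-0.09)²
  = [1.960·0.4702 + 1.282·0.4271]² / 0.0081
  = [1.4691]² / 0.0081
  = 266.46
Finite-population correction (N = 2455): 266.46 / (1 + (266.46 − 1)/2455) = 240.46.
Round up → n = 241.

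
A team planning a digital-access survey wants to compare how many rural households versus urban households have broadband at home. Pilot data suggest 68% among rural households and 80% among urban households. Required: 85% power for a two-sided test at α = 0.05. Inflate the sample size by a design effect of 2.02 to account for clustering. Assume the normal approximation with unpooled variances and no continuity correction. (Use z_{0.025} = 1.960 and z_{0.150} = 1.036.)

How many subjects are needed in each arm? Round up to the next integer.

n = 476 per group

n = (z_{α/2} + z_β)² · [p₁(1−p₁) + p₂(1−p₂)] / (p₁ − p₂)²
  = (1.960 + 1.036)² · (0.68·0.32 + 0.80·0.20) / (-0.12)²
  = (2.996)² · (0.2176 + 0.1600) / 0.0144
  = 8.9760 · 0.3776 / 0.0144
  = 235.37
Design effect: 2.02 × 235.37 = 475.45.
Round up → n = 476 per group.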